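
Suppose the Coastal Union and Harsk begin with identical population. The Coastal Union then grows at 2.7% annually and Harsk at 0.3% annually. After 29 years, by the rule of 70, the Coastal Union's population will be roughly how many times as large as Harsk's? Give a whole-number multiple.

the Coastal Union pulls ahead at 2.4 pp per year, so the ratio doubles every 70/2.4 ≈ 29.17 years.
In 29 years that's 0.99 doublings: 2^0.99 ≈ 2.

2 times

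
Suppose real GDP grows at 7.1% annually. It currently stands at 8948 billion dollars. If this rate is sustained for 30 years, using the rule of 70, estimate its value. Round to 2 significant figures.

Doubling time ≈ 70/7.1 = 9.86 years.
30 years is 30/9.86 ≈ 3.04 doublings, a factor of 2^3.04 ≈ 8.22.
8948 × 8.22 ≈ 74000 billion dollars.

74000 billion dollars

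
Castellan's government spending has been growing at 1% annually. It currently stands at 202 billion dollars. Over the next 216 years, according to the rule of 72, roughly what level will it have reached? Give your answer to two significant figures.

≈ 1600 billion dollars

Doubling time ≈ 72/1 = 72.00 years.
216 years is 216/72.00 ≈ 3.00 doublings, a factor of 2^3.00 ≈ 8.00.
202 × 8.00 ≈ 1600 billion dollars.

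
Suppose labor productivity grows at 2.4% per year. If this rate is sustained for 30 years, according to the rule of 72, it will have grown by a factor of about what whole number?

roughly 2 times

At 2.4% one doubling takes ≈ 30.00 years; 30 years is 1 of them, so ×2.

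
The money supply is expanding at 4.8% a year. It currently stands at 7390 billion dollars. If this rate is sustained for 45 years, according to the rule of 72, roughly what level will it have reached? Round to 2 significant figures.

It doubles every 72/4.8 ≈ 15.00 years, so 45 years is 3.00 doublings.
2^3.00 ≈ 8.00; 7390 × 8.00 ≈ 59000 billion dollars.

roughly 59000 billion dollars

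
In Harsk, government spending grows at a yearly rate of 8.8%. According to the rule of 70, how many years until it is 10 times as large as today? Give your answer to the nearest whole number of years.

One doubling takes 70/8.8 = 7.95 years.
10× is log₂ 10 ≈ 3.32 doublings, so ≈ 3.32 × 7.95 = 26 years.

around 26 years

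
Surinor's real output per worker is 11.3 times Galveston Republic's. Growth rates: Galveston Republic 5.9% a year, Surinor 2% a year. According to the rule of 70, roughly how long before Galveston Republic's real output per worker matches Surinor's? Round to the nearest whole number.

63 years

The growth-rate gap is 5.9% − 2% = 3.9 percentage points.
So the ratio between them halves every 70/3.9 ≈ 17.95 years.
An 11.3 times gap takes log₂(11.3) ≈ 3.50 halvings to close: 3.50 × 17.95 ≈ 63 years.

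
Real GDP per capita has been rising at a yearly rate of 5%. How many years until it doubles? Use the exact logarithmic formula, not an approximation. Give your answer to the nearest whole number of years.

t = ln(2) / ln(1 + 0.05) = 0.6931 / 0.048790 ≈ 14.21.
≈ 14 years.

14 years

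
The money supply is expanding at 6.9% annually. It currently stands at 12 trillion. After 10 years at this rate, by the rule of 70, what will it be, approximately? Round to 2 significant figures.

Doubling time ≈ 70/6.9 = 10.14 years.
10 years is 10/10.14 ≈ 0.99 doublings, a factor of 2^0.99 ≈ 1.99.
12 × 1.99 ≈ 24 trillion.

about 24 trillion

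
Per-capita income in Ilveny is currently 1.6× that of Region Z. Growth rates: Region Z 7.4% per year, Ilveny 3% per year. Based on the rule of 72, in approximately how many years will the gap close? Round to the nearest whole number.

11 years

The growth-rate gap is 7.4% − 3% = 4.4 percentage points.
So the ratio between them halves every 72/4.4 ≈ 16.36 years.
A 1.6× gap takes log₂(1.6) ≈ 0.68 halvings to close: 0.68 × 16.36 ≈ 11 years.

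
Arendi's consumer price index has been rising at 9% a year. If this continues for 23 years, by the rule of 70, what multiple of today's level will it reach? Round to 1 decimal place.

Doubles every ≈ 7.78 years (70/9).
23 years is 2.96 doublings; 2^2.96 ≈ 7.8×.

7.8 times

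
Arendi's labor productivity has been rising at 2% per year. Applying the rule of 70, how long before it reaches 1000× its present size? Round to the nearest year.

≈ 349 years

One doubling takes 70/2 = 35.00 years.
1000× is log₂ 1000 ≈ 9.97 doublings, so ≈ 9.97 × 35.00 = 349 years.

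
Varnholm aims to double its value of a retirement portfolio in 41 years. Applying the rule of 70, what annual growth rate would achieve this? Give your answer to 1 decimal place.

about 1.7%

70 / 41 ≈ 1.71, so about 1.7% annually.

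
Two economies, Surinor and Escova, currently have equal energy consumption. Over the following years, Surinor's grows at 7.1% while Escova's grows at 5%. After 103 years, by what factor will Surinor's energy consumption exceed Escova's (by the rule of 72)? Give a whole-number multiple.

approximately 8 times

Rate gap = 7.1% − 5% = 2.1 points.
The ratio doubles every 72/2.1 ≈ 34.29 years.
103/34.29 ≈ 3.00 doublings → ratio ≈ 2^3.00 ≈ 8.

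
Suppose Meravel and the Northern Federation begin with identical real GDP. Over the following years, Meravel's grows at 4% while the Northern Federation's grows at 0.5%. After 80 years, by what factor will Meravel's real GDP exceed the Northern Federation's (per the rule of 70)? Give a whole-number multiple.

Meravel pulls ahead at 3.5 pp per year, so the ratio doubles every 70/3.5 ≈ 20.00 years.
In 80 years that's 4.00 doublings: 2^4.00 ≈ 16.

roughly 16 times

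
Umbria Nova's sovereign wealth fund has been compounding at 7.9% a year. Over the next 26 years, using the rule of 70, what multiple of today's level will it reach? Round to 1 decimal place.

Doubles every ≈ 8.86 years (70/7.9).
26 years is 2.93 doublings; 2^2.93 ≈ 7.6×.

7.6 times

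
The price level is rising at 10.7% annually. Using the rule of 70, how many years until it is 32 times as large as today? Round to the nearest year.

approximately 33 years

At 10.7% it doubles every 70/10.7 ≈ 6.54 years.
32× is 5 doublings, so 5 × 6.54 ≈ 33 years.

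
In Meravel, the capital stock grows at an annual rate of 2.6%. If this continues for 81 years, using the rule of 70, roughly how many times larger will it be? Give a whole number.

≈ 8 times

70/2.6 ≈ 26.92 years per doubling.
81 years fits 3 doublings: 2^3 = 8.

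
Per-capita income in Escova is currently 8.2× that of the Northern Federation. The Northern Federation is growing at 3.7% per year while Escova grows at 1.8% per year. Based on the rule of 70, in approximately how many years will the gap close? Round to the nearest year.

the Northern Federation gains on Escova at 3.7% − 1.8% = 1.9 points a year.
At that relative rate the gap halves every 70/1.9 ≈ 36.84 years.
An 8.2× gap takes log₂(8.2) ≈ 3.04 halvings to close: 3.04 × 36.84 ≈ 112 years.

roughly 112 years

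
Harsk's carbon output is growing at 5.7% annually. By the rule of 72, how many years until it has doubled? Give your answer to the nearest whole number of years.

Doubling time ≈ 72 / 5.7 = 12.63 years.

about 13 years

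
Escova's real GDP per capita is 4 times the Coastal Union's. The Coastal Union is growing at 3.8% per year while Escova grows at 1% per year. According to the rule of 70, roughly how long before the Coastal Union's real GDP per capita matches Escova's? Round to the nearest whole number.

about 50 years

What matters is the difference: 2.8 pp.
Rule of 70 on the gap: the ratio halves every 70/2.8 ≈ 25.00 years.
A 4 times gap closes after 2 halvings: 2 × 25.00 ≈ 50 years.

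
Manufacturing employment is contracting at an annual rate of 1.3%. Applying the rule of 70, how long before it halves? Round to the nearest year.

The rule works in reverse for decay: 70/1.3 ≈ 53.85 years to halve.

roughly 54 years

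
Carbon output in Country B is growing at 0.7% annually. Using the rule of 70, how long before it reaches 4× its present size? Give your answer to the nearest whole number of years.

At 0.7% it doubles every 70/0.7 ≈ 100.00 years.
4 = 2^2, so 2 doublings → 200 years.

roughly 200 years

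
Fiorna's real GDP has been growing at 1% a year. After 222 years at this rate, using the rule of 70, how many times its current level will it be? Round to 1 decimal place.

Doubling time ≈ 70/1 = 70.00 years.
222 years / 70.00 ≈ 3.17 doublings → factor 2^3.17 ≈ 9.0.

around 9.0 times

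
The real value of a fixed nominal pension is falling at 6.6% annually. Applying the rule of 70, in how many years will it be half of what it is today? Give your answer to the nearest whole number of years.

11 years

The rule works in reverse for decay: 70/6.6 ≈ 10.61 years to halve.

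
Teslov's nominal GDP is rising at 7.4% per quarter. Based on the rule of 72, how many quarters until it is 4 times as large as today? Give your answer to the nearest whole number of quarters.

Doubling time ≈ 72/7.4 = 9.73 quarters.
4 = 2^2, so 2 doublings → 19 quarters.

around 19 quarters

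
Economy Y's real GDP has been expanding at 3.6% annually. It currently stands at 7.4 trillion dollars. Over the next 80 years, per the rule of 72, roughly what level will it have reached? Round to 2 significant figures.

≈ 120 trillion dollars

Doubling time ≈ 72/3.6 = 20.00 years.
80 years is 80/20.00 ≈ 4.00 doublings, a factor of 2^4.00 ≈ 16.00.
7.4 × 16.00 ≈ 120 trillion dollars.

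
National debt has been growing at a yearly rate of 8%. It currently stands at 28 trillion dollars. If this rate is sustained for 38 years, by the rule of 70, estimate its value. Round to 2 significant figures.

570 trillion dollars

It doubles every 70/8 ≈ 8.75 years, so 38 years is 4.34 doublings.
2^4.34 ≈ 20.25; 28 × 20.25 ≈ 570 trillion dollars.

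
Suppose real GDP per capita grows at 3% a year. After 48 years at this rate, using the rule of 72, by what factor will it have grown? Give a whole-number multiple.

4 times

Doubling time ≈ 72/3 = 24.00 years.
48/24.00 ≈ 2 doublings, so about 2^2 = 4×.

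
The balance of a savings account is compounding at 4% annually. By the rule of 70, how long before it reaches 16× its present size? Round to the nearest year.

Doubling time ≈ 70/4 = 17.50 years.
16 = 2^4, so 4 doublings → 70 years.

approximately 70 years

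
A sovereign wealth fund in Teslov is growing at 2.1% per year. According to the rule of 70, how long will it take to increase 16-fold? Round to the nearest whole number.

approximately 133 years

One doubling takes 70/2.1 = 33.33 years.
16× is 4 doublings, so 4 × 33.33 ≈ 133 years.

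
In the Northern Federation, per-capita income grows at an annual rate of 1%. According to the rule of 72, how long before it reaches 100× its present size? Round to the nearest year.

One doubling takes 72/1 = 72.00 years.
Reaching 100× takes log₂(100) ≈ 6.64 doublings.
6.64 × 72.00 ≈ 478 years.

478 years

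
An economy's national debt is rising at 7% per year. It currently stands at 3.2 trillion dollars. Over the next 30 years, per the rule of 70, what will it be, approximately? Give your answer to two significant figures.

It doubles every 70/7 ≈ 10.00 years, so 30 years is 3.00 doublings.
2^3.00 ≈ 8.00; 3.2 × 8.00 ≈ 26 trillion dollars.

≈ 26 trillion dollars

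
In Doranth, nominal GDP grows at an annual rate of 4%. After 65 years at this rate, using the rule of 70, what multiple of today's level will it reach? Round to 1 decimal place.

roughly 13.1 times

Doubles every ≈ 17.50 years (70/4).
65 years is 3.71 doublings; 2^3.71 ≈ 13.1×.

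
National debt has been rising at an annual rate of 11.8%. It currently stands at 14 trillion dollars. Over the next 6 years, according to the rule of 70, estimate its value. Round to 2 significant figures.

It doubles every 70/11.8 ≈ 5.93 years, so 6 years is 1.01 doublings.
2^1.01 ≈ 2.01; 14 × 2.01 ≈ 28 trillion dollars.

approximately 28 trillion dollars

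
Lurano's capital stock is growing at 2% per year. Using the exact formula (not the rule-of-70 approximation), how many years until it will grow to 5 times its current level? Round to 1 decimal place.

81.3 years

t = ln(5) / ln(1 + 0.02) = 1.6094 / 0.019803 ≈ 81.27.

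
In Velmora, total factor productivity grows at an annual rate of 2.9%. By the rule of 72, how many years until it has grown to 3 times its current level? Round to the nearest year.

around 39 years

Doubling time ≈ 72/2.9 = 24.83 years.
3× is log₂ 3 ≈ 1.58 doublings, so ≈ 1.58 × 24.83 = 39 years.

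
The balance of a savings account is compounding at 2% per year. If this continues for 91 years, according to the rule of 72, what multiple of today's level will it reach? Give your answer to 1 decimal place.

Doubles every ≈ 36.00 years (72/2).
91 years is 2.53 doublings; 2^2.53 ≈ 5.8×.

roughly 5.8 times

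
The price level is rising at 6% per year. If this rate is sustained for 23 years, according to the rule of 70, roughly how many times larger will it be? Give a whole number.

about 4 times

Doubling time ≈ 70/6 = 11.67 years.
23/11.67 ≈ 2 doublings, so about 2^2 = 4×.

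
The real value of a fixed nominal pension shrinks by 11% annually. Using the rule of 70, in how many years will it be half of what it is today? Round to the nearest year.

Halving time ≈ 70 / 11 = 6.36 → 6 years.

≈ 6 years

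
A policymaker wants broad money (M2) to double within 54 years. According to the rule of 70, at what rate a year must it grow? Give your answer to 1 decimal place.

70 / 54 ≈ 1.30, so about 1.3% a year.

≈ 1.3%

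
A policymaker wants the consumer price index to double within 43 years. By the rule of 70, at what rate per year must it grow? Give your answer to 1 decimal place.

around 1.6%

70 / 43 ≈ 1.63, so about 1.6% per year.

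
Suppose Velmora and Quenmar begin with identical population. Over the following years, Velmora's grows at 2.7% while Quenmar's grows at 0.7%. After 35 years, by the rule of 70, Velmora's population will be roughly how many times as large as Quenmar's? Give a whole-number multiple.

≈ 2 times

Only the 2-point difference matters.
70/2 ≈ 35.00 years per doubling of the ratio; 35 years gives 1.00 doublings, so ≈ 2×.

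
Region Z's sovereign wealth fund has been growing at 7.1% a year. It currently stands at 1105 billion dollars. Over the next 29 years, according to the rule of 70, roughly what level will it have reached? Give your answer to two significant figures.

It doubles every 70/7.1 ≈ 9.86 years, so 29 years is 2.94 doublings.
2^2.94 ≈ 7.67; 1105 × 7.67 ≈ 8500 billion dollars.

roughly 8500 billion dollars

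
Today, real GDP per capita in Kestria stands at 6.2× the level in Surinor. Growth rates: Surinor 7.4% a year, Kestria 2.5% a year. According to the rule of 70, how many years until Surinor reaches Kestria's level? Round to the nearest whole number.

38 years

What matters is the difference: 4.9 pp.
Rule of 70 on the gap: the ratio halves every 70/4.9 ≈ 14.29 years.
A 6.2× gap takes log₂(6.2) ≈ 2.63 halvings to close: 2.63 × 14.29 ≈ 38 years.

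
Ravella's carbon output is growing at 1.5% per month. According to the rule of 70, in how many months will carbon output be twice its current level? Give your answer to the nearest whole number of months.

47 months

Doubling time ≈ 70 / 1.5 = 46.67 months.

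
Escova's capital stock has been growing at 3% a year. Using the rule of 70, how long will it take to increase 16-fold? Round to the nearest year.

roughly 93 years

At 3% it doubles every 70/3 ≈ 23.33 years.
16× is 4 doublings, so 4 × 23.33 ≈ 93 years.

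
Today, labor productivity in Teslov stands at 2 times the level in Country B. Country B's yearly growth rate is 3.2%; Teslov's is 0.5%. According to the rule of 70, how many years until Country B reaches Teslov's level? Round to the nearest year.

around 26 years

What matters is the difference: 2.7 pp.
Rule of 70 on the gap: the ratio halves every 70/2.7 ≈ 25.93 years.
A 2 times gap closes after 1 halving: 1 × 25.93 ≈ 26 years.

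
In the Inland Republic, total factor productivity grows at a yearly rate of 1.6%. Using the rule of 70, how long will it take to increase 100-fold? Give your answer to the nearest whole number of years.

Doubling time ≈ 70/1.6 = 43.75 years.
100× is log₂ 100 ≈ 6.64 doublings, so ≈ 6.64 × 43.75 = 291 years.

about 291 years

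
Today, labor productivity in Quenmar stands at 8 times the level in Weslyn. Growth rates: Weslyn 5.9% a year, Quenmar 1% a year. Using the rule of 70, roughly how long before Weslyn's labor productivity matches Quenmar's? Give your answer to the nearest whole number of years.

Weslyn gains on Quenmar at 5.9% − 1% = 4.9 points a year.
At that relative rate the gap halves every 70/4.9 ≈ 14.29 years.
An 8 times gap closes after 3 halvings: 3 × 14.29 ≈ 43 years.

about 43 years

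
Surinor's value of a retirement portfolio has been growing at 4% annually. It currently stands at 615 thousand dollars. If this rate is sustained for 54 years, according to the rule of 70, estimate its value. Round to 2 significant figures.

5200 thousand dollars

Doubling time ≈ 70/4 = 17.50 years.
54 years is 54/17.50 ≈ 3.09 doublings, a factor of 2^3.09 ≈ 8.51.
615 × 8.51 ≈ 5200 thousand dollars.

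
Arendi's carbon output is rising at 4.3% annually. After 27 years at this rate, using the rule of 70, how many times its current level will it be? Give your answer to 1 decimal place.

Doubles every ≈ 16.28 years (70/4.3).
27 years is 1.66 doublings; 2^1.66 ≈ 3.2×.

approximately 3.2 times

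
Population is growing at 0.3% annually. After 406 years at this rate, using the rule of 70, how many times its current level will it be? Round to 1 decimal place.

around 3.3 times

Doubling time ≈ 70/0.3 = 233.33 years.
406 years / 233.33 ≈ 1.74 doublings → factor 2^1.74 ≈ 3.3.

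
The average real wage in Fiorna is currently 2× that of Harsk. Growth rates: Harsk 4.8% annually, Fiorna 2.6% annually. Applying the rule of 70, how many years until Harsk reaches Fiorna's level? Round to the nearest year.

32 years

Harsk gains on Fiorna at 4.8% − 2.6% = 2.2 points a year.
At that relative rate the gap halves every 70/2.2 ≈ 31.82 years.
A 2× gap closes after 1 halving: 1 × 31.82 ≈ 32 years.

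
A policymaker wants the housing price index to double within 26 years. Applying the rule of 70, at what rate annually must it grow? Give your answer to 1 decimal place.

about 2.7%

70 / 26 ≈ 2.69, so about 2.7% annually.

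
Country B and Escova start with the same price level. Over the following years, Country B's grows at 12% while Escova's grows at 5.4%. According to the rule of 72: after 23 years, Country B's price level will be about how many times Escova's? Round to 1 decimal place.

around 4.3 times

Only the 6.6-point difference matters.
72/6.6 ≈ 10.91 years per doubling of the ratio; 23 years gives 2.11 doublings, so ≈ 4.3×.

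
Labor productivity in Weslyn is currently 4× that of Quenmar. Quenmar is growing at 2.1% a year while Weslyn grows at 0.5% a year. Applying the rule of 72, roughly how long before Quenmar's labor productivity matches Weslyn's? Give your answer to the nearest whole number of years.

about 90 years

What matters is the difference: 1.6 pp.
Rule of 72 on the gap: the ratio halves every 72/1.6 ≈ 45.00 years.
A 4× gap closes after 2 halvings: 2 × 45.00 ≈ 90 years.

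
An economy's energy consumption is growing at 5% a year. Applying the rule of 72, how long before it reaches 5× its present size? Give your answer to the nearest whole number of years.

≈ 33 years

One doubling takes 72/5 = 14.40 years.
5× is log₂ 5 ≈ 2.32 doublings, so ≈ 2.32 × 14.40 = 33 years.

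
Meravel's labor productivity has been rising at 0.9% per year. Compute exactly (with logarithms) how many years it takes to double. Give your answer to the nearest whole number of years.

77 years

t = ln(2) / ln(1 + 0.009) = 0.6931 / 0.008960 ≈ 77.35.
≈ 77 years.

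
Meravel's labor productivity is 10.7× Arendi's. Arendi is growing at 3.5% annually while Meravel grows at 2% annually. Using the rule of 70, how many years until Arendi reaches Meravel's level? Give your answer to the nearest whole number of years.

What matters is the difference: 1.5 pp.
Rule of 70 on the gap: the ratio halves every 70/1.5 ≈ 46.67 years.
A 10.7× gap takes log₂(10.7) ≈ 3.42 halvings to close: 3.42 × 46.67 ≈ 160 years.

about 160 years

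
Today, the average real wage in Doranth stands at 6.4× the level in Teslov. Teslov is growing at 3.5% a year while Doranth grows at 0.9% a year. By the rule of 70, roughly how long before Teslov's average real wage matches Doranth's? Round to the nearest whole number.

around 72 years

The growth-rate gap is 3.5% − 0.9% = 2.6 percentage points.
So the ratio between them halves every 70/2.6 ≈ 26.92 years.
A 6.4× gap takes log₂(6.4) ≈ 2.68 halvings to close: 2.68 × 26.92 ≈ 72 years.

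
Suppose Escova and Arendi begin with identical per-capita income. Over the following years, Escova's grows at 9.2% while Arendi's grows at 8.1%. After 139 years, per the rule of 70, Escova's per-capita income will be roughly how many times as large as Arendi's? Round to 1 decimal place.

approximately 4.5 times

Only the 1.1-point difference matters.
70/1.1 ≈ 63.64 years per doubling of the ratio; 139 years gives 2.18 doublings, so ≈ 4.5×.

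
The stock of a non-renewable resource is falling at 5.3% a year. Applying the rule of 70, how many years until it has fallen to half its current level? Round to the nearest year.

about 13 years

The rule works in reverse for decay: 70/5.3 ≈ 13.21 years to halve.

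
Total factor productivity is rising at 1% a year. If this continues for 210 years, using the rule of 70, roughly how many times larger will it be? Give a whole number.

70/1 ≈ 70.00 years per doubling.
210 years fits 3 doublings: 2^3 = 8.

around 8 times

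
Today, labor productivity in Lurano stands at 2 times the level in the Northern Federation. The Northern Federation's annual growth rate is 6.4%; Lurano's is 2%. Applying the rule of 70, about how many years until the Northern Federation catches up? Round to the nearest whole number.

The growth-rate gap is 6.4% − 2% = 4.4 percentage points.
So the ratio between them halves every 70/4.4 ≈ 15.91 years.
A 2 times gap closes after 1 halving: 1 × 15.91 ≈ 16 years.

roughly 16 years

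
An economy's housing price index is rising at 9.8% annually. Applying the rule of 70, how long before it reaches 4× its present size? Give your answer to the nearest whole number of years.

≈ 14 years

One doubling takes 70/9.8 = 7.14 years.
4 = 2^2, so 2 doublings → 14 years.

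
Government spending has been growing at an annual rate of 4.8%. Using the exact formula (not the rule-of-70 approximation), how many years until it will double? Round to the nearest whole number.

15 years

t = ln(2) / ln(1 + 0.048) = 0.6931 / 0.046884 ≈ 14.78.
≈ 15 years.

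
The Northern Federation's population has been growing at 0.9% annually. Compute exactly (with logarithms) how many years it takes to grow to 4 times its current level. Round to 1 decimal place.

154.7 years

t = ln(4) / ln(1 + 0.009) = 1.3863 / 0.008960 ≈ 154.72.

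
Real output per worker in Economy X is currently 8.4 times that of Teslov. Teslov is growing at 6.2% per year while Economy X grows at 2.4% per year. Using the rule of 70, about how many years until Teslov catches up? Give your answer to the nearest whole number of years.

57 years

The growth-rate gap is 6.2% − 2.4% = 3.8 percentage points.
So the ratio between them halves every 70/3.8 ≈ 18.42 years.
An 8.4 times gap takes log₂(8.4) ≈ 3.07 halvings to close: 3.07 × 18.42 ≈ 57 years.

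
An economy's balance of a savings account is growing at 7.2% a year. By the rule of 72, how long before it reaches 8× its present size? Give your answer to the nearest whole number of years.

One doubling takes 72/7.2 = 10.00 years.
8 = 2^3, so 3 doublings → 30 years.

around 30 years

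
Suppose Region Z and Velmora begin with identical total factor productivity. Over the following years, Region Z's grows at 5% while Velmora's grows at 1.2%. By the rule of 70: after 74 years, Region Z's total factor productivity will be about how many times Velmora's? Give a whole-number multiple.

≈ 16 times

Only the 3.8-point difference matters.
70/3.8 ≈ 18.42 years per doubling of the ratio; 74 years gives 4.02 doublings, so ≈ 16×.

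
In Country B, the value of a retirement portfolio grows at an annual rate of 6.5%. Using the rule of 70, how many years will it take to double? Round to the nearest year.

At 6.5%, doubling takes about 70/6.5 = 10.77 years.

approximately 11 years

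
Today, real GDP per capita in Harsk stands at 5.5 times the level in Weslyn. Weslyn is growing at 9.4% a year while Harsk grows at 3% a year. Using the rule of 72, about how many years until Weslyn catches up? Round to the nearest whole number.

Weslyn gains on Harsk at 9.4% − 3% = 6.4 points a year.
At that relative rate the gap halves every 72/6.4 ≈ 11.25 years.
A 5.5 times gap takes log₂(5.5) ≈ 2.46 halvings to close: 2.46 × 11.25 ≈ 28 years.

≈ 28 years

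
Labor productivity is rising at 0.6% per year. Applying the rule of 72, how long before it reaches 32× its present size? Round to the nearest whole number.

Doubling time ≈ 72/0.6 = 120.00 years.
32× is 5 doublings, so 5 × 120.00 ≈ 600 years.

roughly 600 years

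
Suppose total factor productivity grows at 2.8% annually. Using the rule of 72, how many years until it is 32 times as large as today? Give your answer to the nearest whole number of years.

At 2.8% it doubles every 72/2.8 ≈ 25.71 years.
32× is 5 doublings, so 5 × 25.71 ≈ 129 years.

roughly 129 years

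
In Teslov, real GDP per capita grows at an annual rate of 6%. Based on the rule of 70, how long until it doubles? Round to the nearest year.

Doubling time ≈ 70 / 6 = 11.67 years.

≈ 12 years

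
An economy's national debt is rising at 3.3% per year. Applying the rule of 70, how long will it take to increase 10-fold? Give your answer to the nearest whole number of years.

One doubling takes 70/3.3 = 21.21 years.
Reaching 10× takes log₂(10) ≈ 3.32 doublings.
3.32 × 21.21 ≈ 70 years.

around 70 years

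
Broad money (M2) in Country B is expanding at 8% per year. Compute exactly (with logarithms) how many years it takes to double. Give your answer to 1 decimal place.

t = ln(2) / ln(1 + 0.08) = 0.6931 / 0.076961 ≈ 9.01.

9.0 years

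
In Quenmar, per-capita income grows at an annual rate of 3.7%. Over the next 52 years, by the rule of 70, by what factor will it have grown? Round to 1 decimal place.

Doubles every ≈ 18.92 years (70/3.7).
52 years is 2.75 doublings; 2^2.75 ≈ 6.7×.

≈ 6.7 times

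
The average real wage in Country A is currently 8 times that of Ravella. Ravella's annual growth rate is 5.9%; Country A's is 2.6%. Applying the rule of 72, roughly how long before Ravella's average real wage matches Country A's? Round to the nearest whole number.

What matters is the difference: 3.3 pp.
Rule of 72 on the gap: the ratio halves every 72/3.3 ≈ 21.82 years.
An 8 times gap closes after 3 halvings: 3 × 21.82 ≈ 65 years.

≈ 65 years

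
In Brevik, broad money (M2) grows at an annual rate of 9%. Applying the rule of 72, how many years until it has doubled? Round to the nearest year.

At 9%, doubling takes about 72/9 = 8.00 years.

roughly 8 years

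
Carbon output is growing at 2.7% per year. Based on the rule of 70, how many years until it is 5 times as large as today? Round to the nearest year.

about 60 years

One doubling takes 70/2.7 = 25.93 years.
5× is log₂ 5 ≈ 2.32 doublings, so ≈ 2.32 × 25.93 = 60 years.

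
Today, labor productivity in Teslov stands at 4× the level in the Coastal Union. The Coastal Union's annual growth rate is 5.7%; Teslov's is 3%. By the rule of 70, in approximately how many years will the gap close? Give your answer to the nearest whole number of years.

the Coastal Union gains on Teslov at 5.7% − 3% = 2.7 points a year.
At that relative rate the gap halves every 70/2.7 ≈ 25.93 years.
A 4× gap closes after 2 halvings: 2 × 25.93 ≈ 52 years.

52 years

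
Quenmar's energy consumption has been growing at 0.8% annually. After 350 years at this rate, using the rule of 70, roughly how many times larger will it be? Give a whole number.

70/0.8 ≈ 87.50 years per doubling.
350 years fits 4 doublings: 2^4 = 16.

approximately 16 times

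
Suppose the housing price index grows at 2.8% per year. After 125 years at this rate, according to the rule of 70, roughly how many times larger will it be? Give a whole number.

approximately 32 times

At 2.8% one doubling takes ≈ 25.00 years; 125 years is 5 of them, so ×32.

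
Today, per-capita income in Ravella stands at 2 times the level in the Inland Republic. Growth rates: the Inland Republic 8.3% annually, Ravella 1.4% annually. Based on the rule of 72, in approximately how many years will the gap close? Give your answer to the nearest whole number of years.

approximately 10 years

What matters is the difference: 6.9 pp.
Rule of 72 on the gap: the ratio halves every 72/6.9 ≈ 10.43 years.
A 2 times gap closes after 1 halving: 1 × 10.43 ≈ 10 years.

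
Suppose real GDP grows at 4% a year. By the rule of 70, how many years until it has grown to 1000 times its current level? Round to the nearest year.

roughly 174 years

At 4% it doubles every 70/4 ≈ 17.50 years.
1000× is log₂ 1000 ≈ 9.97 doublings, so ≈ 9.97 × 17.50 = 174 years.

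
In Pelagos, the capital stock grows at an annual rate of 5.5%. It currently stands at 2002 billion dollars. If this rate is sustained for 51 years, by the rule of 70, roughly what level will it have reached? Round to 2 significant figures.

Doubling time ≈ 70/5.5 = 12.73 years.
51 years is 51/12.73 ≈ 4.01 doublings, a factor of 2^4.01 ≈ 16.11.
2002 × 16.11 ≈ 32000 billion dollars.

32000 billion dollars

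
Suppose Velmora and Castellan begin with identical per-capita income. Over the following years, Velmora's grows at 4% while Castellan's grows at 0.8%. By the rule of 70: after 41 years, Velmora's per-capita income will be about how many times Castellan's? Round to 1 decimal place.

about 3.7 times

Velmora pulls ahead at 3.2 pp per year, so the ratio doubles every 70/3.2 ≈ 21.88 years.
In 41 years that's 1.87 doublings: 2^1.87 ≈ 3.7.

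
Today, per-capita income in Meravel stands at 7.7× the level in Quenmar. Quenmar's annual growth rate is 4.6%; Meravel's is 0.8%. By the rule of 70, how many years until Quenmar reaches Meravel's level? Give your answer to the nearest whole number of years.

roughly 54 years

Quenmar gains on Meravel at 4.6% − 0.8% = 3.8 points a year.
At that relative rate the gap halves every 70/3.8 ≈ 18.42 years.
A 7.7× gap takes log₂(7.7) ≈ 2.94 halvings to close: 2.94 × 18.42 ≈ 54 years.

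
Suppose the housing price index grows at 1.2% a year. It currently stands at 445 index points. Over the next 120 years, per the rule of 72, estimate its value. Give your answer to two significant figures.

≈ 1800 index points

Doubling time ≈ 72/1.2 = 60.00 years.
120 years is 120/60.00 ≈ 2.00 doublings, a factor of 2^2.00 ≈ 4.00.
445 × 4.00 ≈ 1800 index points.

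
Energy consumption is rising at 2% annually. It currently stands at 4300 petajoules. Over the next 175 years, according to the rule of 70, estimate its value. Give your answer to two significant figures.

140000 petajoules

Doubling time ≈ 70/2 = 35.00 years.
175 years is 175/35.00 ≈ 5.00 doublings, a factor of 2^5.00 ≈ 32.00.
4300 × 32.00 ≈ 140000 petajoules.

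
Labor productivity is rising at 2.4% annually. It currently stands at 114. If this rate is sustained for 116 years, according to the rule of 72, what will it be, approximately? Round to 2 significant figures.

1700

Doubling time ≈ 72/2.4 = 30.00 years.
116 years is 116/30.00 ≈ 3.87 doublings, a factor of 2^3.87 ≈ 14.62.
114 × 14.62 ≈ 1700.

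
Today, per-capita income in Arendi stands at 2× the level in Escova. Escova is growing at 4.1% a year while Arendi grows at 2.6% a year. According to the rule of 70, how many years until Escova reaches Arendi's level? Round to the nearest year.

Escova gains on Arendi at 4.1% − 2.6% = 1.5 points a year.
At that relative rate the gap halves every 70/1.5 ≈ 46.67 years.
A 2× gap closes after 1 halving: 1 × 46.67 ≈ 47 years.

about 47 years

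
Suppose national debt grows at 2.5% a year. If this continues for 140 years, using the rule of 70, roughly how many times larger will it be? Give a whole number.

Doubling time ≈ 70/2.5 = 28.00 years.
140/28.00 ≈ 5 doublings, so about 2^5 = 32×.

roughly 32 times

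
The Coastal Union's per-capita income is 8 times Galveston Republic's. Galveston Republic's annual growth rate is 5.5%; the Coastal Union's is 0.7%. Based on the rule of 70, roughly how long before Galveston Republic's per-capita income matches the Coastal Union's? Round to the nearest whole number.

Galveston Republic gains on the Coastal Union at 5.5% − 0.7% = 4.8 points a year.
At that relative rate the gap halves every 70/4.8 ≈ 14.58 years.
An 8 times gap closes after 3 halvings: 3 × 14.58 ≈ 44 years.

approximately 44 years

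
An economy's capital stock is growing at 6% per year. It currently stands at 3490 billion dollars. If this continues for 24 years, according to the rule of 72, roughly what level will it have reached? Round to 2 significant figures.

≈ 14000 billion dollars

It doubles every 72/6 ≈ 12.00 years, so 24 years is 2.00 doublings.
2^2.00 ≈ 4.00; 3490 × 4.00 ≈ 14000 billion dollars.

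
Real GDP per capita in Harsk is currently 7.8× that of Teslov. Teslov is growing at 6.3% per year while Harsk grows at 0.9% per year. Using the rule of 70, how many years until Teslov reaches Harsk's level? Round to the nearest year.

38 years

What matters is the difference: 5.4 pp.
Rule of 70 on the gap: the ratio halves every 70/5.4 ≈ 12.96 years.
A 7.8× gap takes log₂(7.8) ≈ 2.96 halvings to close: 2.96 × 12.96 ≈ 38 years.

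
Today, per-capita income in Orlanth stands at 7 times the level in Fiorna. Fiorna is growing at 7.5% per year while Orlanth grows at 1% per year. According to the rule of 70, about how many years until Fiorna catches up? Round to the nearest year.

Fiorna gains on Orlanth at 7.5% − 1% = 6.5 points a year.
At that relative rate the gap halves every 70/6.5 ≈ 10.77 years.
A 7 times gap takes log₂(7) ≈ 2.81 halvings to close: 2.81 × 10.77 ≈ 30 years.

approximately 30 years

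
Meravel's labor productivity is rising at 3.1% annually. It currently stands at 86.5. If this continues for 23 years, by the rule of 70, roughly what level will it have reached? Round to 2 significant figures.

Doubling time ≈ 70/3.1 = 22.58 years.
23 years is 23/22.58 ≈ 1.02 doublings, a factor of 2^1.02 ≈ 2.03.
86.5 × 2.03 ≈ 180.

about 180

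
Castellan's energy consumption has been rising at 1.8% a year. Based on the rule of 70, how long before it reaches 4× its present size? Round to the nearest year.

approximately 78 years

Doubling time ≈ 70/1.8 = 38.89 years.
4× is 2 doublings, so 2 × 38.89 ≈ 78 years.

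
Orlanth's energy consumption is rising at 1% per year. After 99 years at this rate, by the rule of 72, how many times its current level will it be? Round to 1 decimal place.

roughly 2.6 times

Doubling time ≈ 72/1 = 72.00 years.
99 years / 72.00 ≈ 1.38 doublings → factor 2^1.38 ≈ 2.6.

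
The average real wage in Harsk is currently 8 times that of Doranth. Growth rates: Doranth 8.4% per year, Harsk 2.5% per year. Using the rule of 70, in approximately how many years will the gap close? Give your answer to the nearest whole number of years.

36 years

Doranth gains on Harsk at 8.4% − 2.5% = 5.9 points a year.
At that relative rate the gap halves every 70/5.9 ≈ 11.86 years.
An 8 times gap closes after 3 halvings: 3 × 11.86 ≈ 36 years.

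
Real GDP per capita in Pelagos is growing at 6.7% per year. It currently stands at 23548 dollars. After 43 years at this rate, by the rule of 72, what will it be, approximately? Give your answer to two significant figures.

It doubles every 72/6.7 ≈ 10.75 years, so 43 years is 4.00 doublings.
2^4.00 ≈ 16.00; 23548 × 16.00 ≈ 380000 dollars.

roughly 380000 dollars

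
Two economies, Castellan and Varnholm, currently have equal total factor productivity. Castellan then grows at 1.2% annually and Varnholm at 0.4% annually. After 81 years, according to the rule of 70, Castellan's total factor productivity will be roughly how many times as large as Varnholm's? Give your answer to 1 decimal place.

Castellan pulls ahead at 0.8 pp per year, so the ratio doubles every 70/0.8 ≈ 87.50 years.
In 81 years that's 0.93 doublings: 2^0.93 ≈ 1.9.

≈ 1.9 times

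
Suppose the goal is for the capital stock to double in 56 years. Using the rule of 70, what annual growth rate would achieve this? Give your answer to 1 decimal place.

around 1.3% annually

70 / 56 ≈ 1.25, so about 1.3% annually.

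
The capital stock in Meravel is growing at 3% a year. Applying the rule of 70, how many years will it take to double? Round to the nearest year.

≈ 23 years

Doubling time ≈ 70 / 3 = 23.33 years.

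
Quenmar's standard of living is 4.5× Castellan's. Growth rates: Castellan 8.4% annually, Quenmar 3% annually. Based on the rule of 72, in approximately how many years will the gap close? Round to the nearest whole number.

What matters is the difference: 5.4 pp.
Rule of 72 on the gap: the ratio halves every 72/5.4 ≈ 13.33 years.
A 4.5× gap takes log₂(4.5) ≈ 2.17 halvings to close: 2.17 × 13.33 ≈ 29 years.

approximately 29 years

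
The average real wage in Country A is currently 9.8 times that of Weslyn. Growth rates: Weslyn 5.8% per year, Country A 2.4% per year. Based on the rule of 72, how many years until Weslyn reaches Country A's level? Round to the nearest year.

about 70 years

What matters is the difference: 3.4 pp.
Rule of 72 on the gap: the ratio halves every 72/3.4 ≈ 21.18 years.
A 9.8 times gap takes log₂(9.8) ≈ 3.29 halvings to close: 3.29 × 21.18 ≈ 70 years.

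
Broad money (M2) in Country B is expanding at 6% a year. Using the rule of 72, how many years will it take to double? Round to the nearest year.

about 12 years

72/6 ≈ 12.00, so it doubles roughly every 12 years.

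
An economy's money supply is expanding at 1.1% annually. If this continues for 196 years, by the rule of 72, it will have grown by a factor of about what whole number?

72/1.1 ≈ 65.45 years per doubling.
196 years fits 3 doublings: 2^3 = 8.

≈ 8 times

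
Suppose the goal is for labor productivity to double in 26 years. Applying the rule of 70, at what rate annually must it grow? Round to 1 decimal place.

2.7%

70 / 26 ≈ 2.69, so about 2.7% annually.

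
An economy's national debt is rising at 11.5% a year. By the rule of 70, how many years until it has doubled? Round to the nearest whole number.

approximately 6 years

Doubling time ≈ 70 / 11.5 = 6.09 years.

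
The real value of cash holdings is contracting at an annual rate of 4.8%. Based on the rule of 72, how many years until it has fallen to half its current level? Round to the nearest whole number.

15 years

The rule works in reverse for decay: 72/4.8 ≈ 15.00 years to halve.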